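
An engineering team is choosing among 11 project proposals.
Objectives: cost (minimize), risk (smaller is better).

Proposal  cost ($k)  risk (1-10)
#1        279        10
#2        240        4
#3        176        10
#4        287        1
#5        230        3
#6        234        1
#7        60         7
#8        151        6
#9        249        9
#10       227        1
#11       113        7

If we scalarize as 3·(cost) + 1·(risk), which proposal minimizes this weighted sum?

#1: 3·279 + 1·10 = 847
#2: 3·240 + 1·4 = 724
#3: 3·176 + 1·10 = 538
#4: 3·287 + 1·1 = 862
#5: 3·230 + 1·3 = 693
#6: 3·234 + 1·1 = 703
#7: 3·60 + 1·7 = 187
#8: 3·151 + 1·6 = 459
#9: 3·249 + 1·9 = 756
#10: 3·227 + 1·1 = 682
#11: 3·113 + 1·7 = 346
Lowest: #7 at 187.

#7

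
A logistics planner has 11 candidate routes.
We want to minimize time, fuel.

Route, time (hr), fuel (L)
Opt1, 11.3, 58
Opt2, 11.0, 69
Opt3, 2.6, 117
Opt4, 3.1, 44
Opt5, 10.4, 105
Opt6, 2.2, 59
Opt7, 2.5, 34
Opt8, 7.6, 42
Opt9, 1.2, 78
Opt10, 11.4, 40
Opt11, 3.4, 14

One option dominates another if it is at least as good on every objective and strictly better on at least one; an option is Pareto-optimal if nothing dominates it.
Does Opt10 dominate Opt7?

No

Opt10 vs Opt7: Opt10 is worse on time (11.4 vs 2.5), so it does not dominate Opt7.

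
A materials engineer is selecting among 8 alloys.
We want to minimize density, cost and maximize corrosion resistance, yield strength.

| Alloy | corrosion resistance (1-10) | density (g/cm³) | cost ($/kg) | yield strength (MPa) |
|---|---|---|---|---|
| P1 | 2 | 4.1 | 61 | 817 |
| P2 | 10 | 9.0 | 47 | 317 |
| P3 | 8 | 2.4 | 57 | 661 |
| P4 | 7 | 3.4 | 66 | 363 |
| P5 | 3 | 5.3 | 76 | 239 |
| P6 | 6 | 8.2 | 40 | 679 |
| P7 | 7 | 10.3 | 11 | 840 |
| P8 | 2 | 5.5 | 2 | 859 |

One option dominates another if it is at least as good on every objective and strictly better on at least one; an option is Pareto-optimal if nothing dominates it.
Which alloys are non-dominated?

P1, P2, P3, P6, P7, P8

P1: not dominated.
P2: not dominated (best corrosion resistance).
P3: not dominated (best density).
P4: dominated by P3 (corrosion resistance 8≥7, density 2.4≤3.4, cost 57≤66, yield strength 661≥363).
P5: dominated by P3 (corrosion resistance 8≥3, density 2.4≤5.3, cost 57≤76, yield strength 661≥239).
P6: not dominated.
P7: not dominated.
P8: not dominated (best cost).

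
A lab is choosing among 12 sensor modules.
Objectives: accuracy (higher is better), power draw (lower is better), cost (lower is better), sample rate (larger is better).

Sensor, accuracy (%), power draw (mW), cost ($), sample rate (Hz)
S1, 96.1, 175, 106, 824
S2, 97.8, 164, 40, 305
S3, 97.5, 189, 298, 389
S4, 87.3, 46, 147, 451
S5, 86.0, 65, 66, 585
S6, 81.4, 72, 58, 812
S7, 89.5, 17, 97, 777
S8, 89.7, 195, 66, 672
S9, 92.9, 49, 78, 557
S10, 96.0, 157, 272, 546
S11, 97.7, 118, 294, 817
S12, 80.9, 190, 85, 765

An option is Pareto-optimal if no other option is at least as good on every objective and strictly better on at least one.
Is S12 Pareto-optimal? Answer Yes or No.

S6 vs S12: accuracy 81.4≥80.9, power draw 72≤190, cost 58≤85, sample rate 812≥765 — S6 is at least as good on every objective and strictly better on at least one, so S6 dominates S12.

No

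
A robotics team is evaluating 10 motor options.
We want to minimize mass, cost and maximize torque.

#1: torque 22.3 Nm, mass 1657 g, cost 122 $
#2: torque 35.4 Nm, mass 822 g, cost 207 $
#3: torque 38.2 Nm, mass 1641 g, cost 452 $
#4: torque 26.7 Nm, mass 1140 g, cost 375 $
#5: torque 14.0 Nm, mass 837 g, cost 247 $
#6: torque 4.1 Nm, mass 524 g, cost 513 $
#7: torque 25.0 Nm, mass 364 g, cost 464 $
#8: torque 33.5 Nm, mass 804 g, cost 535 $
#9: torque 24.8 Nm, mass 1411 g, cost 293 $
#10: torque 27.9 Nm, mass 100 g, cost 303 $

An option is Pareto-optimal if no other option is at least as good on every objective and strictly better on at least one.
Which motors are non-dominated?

#1: not dominated (best cost).
#2: not dominated.
#3: not dominated (best torque).
#4: dominated by #2 (torque 35.4≥26.7, mass 822≤1140, cost 207≤375).
#5: dominated by #2 (torque 35.4≥14.0, mass 822≤837, cost 207≤247).
#6: dominated by #7 (torque 25.0≥4.1, mass 364≤524, cost 464≤513).
#7: dominated by #10 (torque 27.9≥25.0, mass 100≤364, cost 303≤464).
#8: not dominated.
#9: dominated by #2 (torque 35.4≥24.8, mass 822≤1411, cost 207≤293).
#10: not dominated (best mass).

#1, #2, #3, #8, #10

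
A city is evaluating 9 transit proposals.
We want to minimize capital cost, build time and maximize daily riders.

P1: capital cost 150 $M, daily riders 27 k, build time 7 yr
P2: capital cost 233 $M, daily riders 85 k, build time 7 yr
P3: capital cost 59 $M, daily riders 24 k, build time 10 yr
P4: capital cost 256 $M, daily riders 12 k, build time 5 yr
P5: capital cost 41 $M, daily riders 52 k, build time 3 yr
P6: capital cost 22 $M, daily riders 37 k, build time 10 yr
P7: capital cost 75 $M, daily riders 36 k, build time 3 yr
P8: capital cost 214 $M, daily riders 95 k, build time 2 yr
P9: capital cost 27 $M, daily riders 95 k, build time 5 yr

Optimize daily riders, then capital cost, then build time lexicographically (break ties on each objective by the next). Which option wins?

P9

First maximize daily riders: best is 95, kept {P8, P9}.
Then minimize capital cost: best is 27, kept {P9}.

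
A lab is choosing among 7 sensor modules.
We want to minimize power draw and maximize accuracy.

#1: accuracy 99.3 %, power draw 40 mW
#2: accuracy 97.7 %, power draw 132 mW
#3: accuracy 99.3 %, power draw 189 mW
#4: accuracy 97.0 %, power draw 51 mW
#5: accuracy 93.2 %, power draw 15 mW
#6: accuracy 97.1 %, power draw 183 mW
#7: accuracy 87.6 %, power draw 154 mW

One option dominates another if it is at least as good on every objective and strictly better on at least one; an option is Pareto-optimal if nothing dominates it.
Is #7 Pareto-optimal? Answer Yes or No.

No

#1 vs #7: accuracy 99.3≥87.6, power draw 40≤154 — #1 is at least as good on every objective and strictly better on at least one, so #1 dominates #7.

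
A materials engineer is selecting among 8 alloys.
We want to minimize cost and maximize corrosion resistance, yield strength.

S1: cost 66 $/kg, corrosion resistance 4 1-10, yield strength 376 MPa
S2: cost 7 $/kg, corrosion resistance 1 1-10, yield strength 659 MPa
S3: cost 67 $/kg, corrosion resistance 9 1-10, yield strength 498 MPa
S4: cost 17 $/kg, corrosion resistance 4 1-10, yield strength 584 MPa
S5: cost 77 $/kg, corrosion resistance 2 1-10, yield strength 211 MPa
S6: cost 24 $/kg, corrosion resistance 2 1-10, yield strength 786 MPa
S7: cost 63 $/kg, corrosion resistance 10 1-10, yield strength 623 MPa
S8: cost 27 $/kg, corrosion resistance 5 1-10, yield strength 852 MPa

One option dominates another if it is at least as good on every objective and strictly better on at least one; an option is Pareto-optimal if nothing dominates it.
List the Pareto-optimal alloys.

S2, S4, S6, S7, S8

S1: dominated by S4 (cost 17≤66, corrosion resistance 4≥4, yield strength 584≥376).
S2: not dominated (best cost).
S3: dominated by S7 (cost 63≤67, corrosion resistance 10≥9, yield strength 623≥498).
S4: not dominated.
S5: dominated by S1 (cost 66≤77, corrosion resistance 4≥2, yield strength 376≥211).
S6: not dominated.
S7: not dominated (best corrosion resistance).
S8: not dominated (best yield strength).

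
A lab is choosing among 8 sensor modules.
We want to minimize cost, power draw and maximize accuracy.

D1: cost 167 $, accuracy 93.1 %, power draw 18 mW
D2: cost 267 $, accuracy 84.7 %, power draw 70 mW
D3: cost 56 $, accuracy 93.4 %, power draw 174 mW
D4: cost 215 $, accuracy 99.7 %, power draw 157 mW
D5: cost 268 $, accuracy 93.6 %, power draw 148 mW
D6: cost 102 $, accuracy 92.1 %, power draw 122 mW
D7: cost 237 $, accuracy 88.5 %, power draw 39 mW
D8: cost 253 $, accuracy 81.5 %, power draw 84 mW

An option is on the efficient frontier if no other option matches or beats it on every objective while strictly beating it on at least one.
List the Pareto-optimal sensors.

D1, D3, D4, D5, D6

D1: not dominated (best power draw).
D2: dominated by D1 (cost 167≤267, accuracy 93.1≥84.7, power draw 18≤70).
D3: not dominated (best cost).
D4: not dominated (best accuracy).
D5: not dominated.
D6: not dominated.
D7: dominated by D1 (cost 167≤237, accuracy 93.1≥88.5, power draw 18≤39).
D8: dominated by D1 (cost 167≤253, accuracy 93.1≥81.5, power draw 18≤84).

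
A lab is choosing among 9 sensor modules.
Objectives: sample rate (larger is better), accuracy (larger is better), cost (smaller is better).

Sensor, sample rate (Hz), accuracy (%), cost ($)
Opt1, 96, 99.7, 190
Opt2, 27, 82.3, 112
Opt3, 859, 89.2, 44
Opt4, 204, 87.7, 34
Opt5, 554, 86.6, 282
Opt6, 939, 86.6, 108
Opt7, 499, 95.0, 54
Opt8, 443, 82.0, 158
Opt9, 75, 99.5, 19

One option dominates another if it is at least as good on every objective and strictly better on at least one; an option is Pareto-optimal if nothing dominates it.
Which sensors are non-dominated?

Opt1, Opt3, Opt4, Opt6, Opt7, Opt9

Opt1: not dominated (best accuracy).
Opt2: dominated by Opt3 (sample rate 859≥27, accuracy 89.2≥82.3, cost 44≤112).
Opt3: not dominated.
Opt4: not dominated.
Opt5: dominated by Opt3 (sample rate 859≥554, accuracy 89.2≥86.6, cost 44≤282).
Opt6: not dominated (best sample rate).
Opt7: not dominated.
Opt8: dominated by Opt3 (sample rate 859≥443, accuracy 89.2≥82.0, cost 44≤158).
Opt9: not dominated (best cost).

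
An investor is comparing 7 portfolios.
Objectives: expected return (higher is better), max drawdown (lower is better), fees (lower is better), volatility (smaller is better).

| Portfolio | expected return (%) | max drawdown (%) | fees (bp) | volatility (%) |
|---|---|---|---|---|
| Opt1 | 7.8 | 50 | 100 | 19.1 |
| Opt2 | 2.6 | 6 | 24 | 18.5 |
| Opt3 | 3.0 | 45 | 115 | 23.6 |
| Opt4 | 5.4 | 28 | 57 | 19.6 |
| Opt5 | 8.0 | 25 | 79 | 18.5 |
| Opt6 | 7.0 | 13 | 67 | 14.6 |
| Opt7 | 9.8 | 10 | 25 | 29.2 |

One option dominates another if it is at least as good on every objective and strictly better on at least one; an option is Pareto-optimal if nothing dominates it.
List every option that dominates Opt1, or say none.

Opt5: expected return 8.0≥7.8, max drawdown 25≤50, fees 79≤100, volatility 18.5≤19.1 — dominates Opt1.
Others (Opt2, Opt3, Opt4, Opt6, Opt7) are each worse than Opt1 on at least one objective.

Opt5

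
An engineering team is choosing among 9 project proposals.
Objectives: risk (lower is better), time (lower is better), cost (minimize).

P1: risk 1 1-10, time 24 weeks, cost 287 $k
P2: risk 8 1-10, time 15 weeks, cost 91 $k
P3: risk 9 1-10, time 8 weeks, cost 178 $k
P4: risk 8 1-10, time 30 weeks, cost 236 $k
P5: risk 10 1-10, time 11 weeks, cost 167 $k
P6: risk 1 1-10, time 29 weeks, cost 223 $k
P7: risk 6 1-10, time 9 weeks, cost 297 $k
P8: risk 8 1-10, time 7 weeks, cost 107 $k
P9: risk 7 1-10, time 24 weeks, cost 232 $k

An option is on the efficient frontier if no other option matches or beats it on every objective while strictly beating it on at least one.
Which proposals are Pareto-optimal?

P1, P2, P6, P7, P8, P9

P1: not dominated.
P2: not dominated (best cost).
P3: dominated by P8 (risk 8≤9, time 7≤8, cost 107≤178).
P4: dominated by P2 (risk 8≤8, time 15≤30, cost 91≤236).
P5: dominated by P8 (risk 8≤10, time 7≤11, cost 107≤167).
P6: not dominated.
P7: not dominated.
P8: not dominated (best time).
P9: not dominated.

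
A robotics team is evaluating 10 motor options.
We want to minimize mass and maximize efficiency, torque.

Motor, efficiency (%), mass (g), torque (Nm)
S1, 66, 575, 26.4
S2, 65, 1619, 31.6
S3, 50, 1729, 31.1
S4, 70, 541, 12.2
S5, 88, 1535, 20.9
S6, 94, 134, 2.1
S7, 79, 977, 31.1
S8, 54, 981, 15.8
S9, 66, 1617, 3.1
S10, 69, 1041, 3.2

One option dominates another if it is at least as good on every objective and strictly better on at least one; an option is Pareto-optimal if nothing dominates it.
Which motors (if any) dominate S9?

S1: efficiency 66≥66, mass 575≤1617, torque 26.4≥3.1 — dominates S9.
S4: efficiency 70≥66, mass 541≤1617, torque 12.2≥3.1 — dominates S9.
S5: efficiency 88≥66, mass 1535≤1617, torque 20.9≥3.1 — dominates S9.
S7: efficiency 79≥66, mass 977≤1617, torque 31.1≥3.1 — dominates S9.
S10: efficiency 69≥66, mass 1041≤1617, torque 3.2≥3.1 — dominates S9.
Others (S2, S3, S6, S8) are each worse than S9 on at least one objective.

S1, S4, S5, S7, S10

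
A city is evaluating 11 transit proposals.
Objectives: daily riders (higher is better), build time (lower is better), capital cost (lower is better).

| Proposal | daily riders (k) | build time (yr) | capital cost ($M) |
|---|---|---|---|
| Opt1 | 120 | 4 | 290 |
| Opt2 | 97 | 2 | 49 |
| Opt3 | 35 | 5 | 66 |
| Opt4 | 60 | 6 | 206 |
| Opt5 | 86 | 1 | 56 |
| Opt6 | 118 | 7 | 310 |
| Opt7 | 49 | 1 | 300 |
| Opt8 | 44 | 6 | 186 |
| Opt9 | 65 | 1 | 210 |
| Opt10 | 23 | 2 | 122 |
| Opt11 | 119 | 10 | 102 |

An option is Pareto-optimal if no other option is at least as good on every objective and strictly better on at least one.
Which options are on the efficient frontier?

Opt1: not dominated (best daily riders).
Opt2: not dominated (best capital cost).
Opt3: dominated by Opt2 (daily riders 97≥35, build time 2≤5, capital cost 49≤66).
Opt4: dominated by Opt2 (daily riders 97≥60, build time 2≤6, capital cost 49≤206).
Opt5: not dominated.
Opt6: dominated by Opt1 (daily riders 120≥118, build time 4≤7, capital cost 290≤310).
Opt7: dominated by Opt5 (daily riders 86≥49, build time 1≤1, capital cost 56≤300).
Opt8: dominated by Opt2 (daily riders 97≥44, build time 2≤6, capital cost 49≤186).
Opt9: dominated by Opt5 (daily riders 86≥65, build time 1≤1, capital cost 56≤210).
Opt10: dominated by Opt2 (daily riders 97≥23, build time 2≤2, capital cost 49≤122).
Opt11: not dominated.

Opt1, Opt2, Opt5, Opt11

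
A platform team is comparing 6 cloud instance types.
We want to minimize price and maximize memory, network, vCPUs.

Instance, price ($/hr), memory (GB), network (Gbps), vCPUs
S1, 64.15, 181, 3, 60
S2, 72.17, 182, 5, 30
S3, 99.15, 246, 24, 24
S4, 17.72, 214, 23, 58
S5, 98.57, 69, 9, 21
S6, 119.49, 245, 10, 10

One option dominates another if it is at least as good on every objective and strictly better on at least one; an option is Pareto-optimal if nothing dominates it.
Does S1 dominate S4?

No

S1 vs S4: S1 is worse on price (64.15 vs 17.72), so it does not dominate S4.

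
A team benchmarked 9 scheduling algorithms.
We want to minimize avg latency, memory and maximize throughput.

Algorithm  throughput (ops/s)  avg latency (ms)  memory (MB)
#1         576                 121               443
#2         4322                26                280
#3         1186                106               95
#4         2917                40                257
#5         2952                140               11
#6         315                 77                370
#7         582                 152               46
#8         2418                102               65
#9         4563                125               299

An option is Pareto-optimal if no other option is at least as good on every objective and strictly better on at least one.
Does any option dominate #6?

Yes

#2 vs #6: throughput 4322≥315, avg latency 26≤77, memory 280≤370 — #2 is at least as good on every objective and strictly better on at least one, so #2 dominates #6.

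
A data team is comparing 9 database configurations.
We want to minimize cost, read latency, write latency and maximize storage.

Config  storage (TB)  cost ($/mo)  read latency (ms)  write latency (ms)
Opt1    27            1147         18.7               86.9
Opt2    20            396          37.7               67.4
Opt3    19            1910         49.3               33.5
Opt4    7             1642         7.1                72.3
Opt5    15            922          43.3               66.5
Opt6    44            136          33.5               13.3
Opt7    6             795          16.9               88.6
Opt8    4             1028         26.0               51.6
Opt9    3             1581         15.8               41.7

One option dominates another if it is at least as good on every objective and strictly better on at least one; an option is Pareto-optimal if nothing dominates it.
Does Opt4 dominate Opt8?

No

Opt4 vs Opt8: Opt4 is worse on cost (1642 vs 1028), so it does not dominate Opt8.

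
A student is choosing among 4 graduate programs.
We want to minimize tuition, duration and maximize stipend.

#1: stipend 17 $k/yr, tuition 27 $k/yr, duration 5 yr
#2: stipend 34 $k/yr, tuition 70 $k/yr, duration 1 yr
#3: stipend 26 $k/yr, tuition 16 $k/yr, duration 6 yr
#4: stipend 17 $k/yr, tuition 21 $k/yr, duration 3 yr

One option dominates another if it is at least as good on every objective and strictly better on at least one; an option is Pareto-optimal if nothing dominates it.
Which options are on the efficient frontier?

#2, #3, #4

#1: dominated by #4 (stipend 17≥17, tuition 21≤27, duration 3≤5).
#2: not dominated (best stipend).
#3: not dominated (best tuition).
#4: not dominated.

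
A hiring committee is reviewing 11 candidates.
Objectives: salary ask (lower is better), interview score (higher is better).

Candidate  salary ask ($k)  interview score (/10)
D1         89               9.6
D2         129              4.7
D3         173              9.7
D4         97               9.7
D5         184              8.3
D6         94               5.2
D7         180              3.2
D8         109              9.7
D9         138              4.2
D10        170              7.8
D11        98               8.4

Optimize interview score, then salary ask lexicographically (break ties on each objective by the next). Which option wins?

D4

First maximize interview score: best is 9.7, kept {D3, D4, D8}.
Then minimize salary ask: best is 97, kept {D4}.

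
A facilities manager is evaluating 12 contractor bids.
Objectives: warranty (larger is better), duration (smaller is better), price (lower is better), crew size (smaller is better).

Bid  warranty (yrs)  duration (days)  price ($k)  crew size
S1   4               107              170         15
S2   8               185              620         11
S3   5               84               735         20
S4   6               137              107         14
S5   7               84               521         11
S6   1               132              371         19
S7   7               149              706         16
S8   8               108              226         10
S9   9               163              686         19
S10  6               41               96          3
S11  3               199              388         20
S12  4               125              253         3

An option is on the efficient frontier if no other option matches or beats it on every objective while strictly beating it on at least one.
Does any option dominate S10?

No

S1: worse on warranty (4 vs 6).
S2: worse on duration (185 vs 41).
S3: worse on warranty (5 vs 6).
S4: worse on duration (137 vs 41).
S5: worse on duration (84 vs 41).
S6: worse on warranty (1 vs 6).
S7: worse on duration (149 vs 41).
S8: worse on duration (108 vs 41).
S9: worse on duration (163 vs 41).
S11: worse on warranty (3 vs 6).
S12: worse on warranty (4 vs 6).
No option is at least as good as S10 on every objective and strictly better on one.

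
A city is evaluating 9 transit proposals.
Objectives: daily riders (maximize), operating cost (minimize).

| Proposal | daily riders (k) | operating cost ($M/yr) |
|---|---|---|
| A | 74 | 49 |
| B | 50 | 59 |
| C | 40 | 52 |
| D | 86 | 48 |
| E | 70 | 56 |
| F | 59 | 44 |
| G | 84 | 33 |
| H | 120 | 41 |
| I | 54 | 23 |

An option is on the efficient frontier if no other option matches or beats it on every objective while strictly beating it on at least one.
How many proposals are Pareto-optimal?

A: dominated by D (daily riders 86≥74, operating cost 48≤49).
B: dominated by A (daily riders 74≥50, operating cost 49≤59).
C: dominated by A (daily riders 74≥40, operating cost 49≤52).
D: dominated by H (daily riders 120≥86, operating cost 41≤48).
E: dominated by A (daily riders 74≥70, operating cost 49≤56).
F: dominated by G (daily riders 84≥59, operating cost 33≤44).
G: not dominated.
H: not dominated (best daily riders).
I: not dominated (best operating cost).
Pareto-optimal: G, H, I → 3.

3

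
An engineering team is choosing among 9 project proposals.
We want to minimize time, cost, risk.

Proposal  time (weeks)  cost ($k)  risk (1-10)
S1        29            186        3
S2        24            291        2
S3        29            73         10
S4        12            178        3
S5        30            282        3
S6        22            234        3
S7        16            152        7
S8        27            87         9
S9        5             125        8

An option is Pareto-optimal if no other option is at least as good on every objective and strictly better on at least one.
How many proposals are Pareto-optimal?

6

S1: dominated by S4 (time 12≤29, cost 178≤186, risk 3≤3).
S2: not dominated (best risk).
S3: not dominated (best cost).
S4: not dominated.
S5: dominated by S1 (time 29≤30, cost 186≤282, risk 3≤3).
S6: dominated by S4 (time 12≤22, cost 178≤234, risk 3≤3).
S7: not dominated.
S8: not dominated.
S9: not dominated (best time).
Pareto-optimal: S2, S3, S4, S7, S8, S9 → 6.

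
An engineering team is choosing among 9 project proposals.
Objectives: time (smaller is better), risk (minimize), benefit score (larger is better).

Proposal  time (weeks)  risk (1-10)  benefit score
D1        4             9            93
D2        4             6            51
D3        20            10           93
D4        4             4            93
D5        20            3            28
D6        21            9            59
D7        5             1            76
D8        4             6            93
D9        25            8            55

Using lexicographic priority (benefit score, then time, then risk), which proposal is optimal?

First maximize benefit score: best is 93, kept {D1, D3, D4, D8}.
Then minimize time: best is 4, kept {D1, D4, D8}.
Then minimize risk: best is 4, kept {D4}.

D4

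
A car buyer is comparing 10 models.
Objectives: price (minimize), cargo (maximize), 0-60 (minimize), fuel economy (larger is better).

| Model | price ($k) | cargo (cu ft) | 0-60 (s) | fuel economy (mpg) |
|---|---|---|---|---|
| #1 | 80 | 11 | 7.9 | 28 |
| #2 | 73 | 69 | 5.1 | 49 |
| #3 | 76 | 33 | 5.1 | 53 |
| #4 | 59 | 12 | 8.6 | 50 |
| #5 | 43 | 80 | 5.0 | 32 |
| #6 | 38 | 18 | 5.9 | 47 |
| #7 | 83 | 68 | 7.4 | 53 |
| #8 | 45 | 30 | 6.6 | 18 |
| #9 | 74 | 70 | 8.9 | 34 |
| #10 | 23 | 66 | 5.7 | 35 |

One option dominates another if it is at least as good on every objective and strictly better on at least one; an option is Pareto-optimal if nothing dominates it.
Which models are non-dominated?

#2, #3, #4, #5, #6, #7, #9, #10

#1: dominated by #2 (price 73≤80, cargo 69≥11, 0-60 5.1≤7.9, fuel economy 49≥28).
#2: not dominated.
#3: not dominated.
#4: not dominated.
#5: not dominated (best cargo).
#6: not dominated.
#7: not dominated.
#8: dominated by #5 (price 43≤45, cargo 80≥30, 0-60 5.0≤6.6, fuel economy 32≥18).
#9: not dominated.
#10: not dominated (best price).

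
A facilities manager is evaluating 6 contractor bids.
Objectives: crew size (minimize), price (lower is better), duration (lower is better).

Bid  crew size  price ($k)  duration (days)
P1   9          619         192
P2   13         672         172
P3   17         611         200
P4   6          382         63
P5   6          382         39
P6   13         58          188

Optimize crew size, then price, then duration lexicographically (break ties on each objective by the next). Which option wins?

First minimize crew size: best is 6, kept {P4, P5}.
Then minimize price: best is 382, kept {P4, P5}.
Then minimize duration: best is 39, kept {P5}.

P5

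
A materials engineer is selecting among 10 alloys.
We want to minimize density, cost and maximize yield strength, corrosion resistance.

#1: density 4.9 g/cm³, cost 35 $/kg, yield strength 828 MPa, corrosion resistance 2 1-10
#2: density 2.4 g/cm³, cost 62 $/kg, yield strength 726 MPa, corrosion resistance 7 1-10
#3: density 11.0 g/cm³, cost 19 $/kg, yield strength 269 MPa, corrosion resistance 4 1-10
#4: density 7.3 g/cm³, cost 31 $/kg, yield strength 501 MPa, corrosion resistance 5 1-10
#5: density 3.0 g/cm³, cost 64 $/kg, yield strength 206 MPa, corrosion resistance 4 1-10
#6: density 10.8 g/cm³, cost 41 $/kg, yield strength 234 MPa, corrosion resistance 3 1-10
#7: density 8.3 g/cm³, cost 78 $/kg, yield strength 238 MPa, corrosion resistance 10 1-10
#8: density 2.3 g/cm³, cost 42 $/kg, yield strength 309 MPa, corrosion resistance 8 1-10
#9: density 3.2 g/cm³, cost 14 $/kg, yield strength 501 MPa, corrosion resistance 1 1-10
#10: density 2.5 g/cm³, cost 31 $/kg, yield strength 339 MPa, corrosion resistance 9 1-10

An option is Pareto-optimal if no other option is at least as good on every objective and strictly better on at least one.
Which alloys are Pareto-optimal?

#1: not dominated (best yield strength).
#2: not dominated.
#3: not dominated.
#4: not dominated.
#5: dominated by #2 (density 2.4≤3.0, cost 62≤64, yield strength 726≥206, corrosion resistance 7≥4).
#6: dominated by #4 (density 7.3≤10.8, cost 31≤41, yield strength 501≥234, corrosion resistance 5≥3).
#7: not dominated (best corrosion resistance).
#8: not dominated (best density).
#9: not dominated (best cost).
#10: not dominated.

#1, #2, #3, #4, #7, #8, #9, #10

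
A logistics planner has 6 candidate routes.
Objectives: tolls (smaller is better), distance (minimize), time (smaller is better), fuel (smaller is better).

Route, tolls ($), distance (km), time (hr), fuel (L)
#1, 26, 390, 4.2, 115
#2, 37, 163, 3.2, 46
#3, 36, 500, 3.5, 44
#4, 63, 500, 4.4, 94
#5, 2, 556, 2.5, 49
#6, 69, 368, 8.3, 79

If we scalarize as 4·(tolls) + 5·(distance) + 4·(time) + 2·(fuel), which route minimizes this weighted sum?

#2

#1: 4·26 + 5·390 + 4·4.2 + 2·115 = 2300.8
#2: 4·37 + 5·163 + 4·3.2 + 2·46 = 1067.8
#3: 4·36 + 5·500 + 4·3.5 + 2·44 = 2746.0
#4: 4·63 + 5·500 + 4·4.4 + 2·94 = 2957.6
#5: 4·2 + 5·556 + 4·2.5 + 2·49 = 2896.0
#6: 4·69 + 5·368 + 4·8.3 + 2·79 = 2307.2
Lowest: #2 at 1067.8.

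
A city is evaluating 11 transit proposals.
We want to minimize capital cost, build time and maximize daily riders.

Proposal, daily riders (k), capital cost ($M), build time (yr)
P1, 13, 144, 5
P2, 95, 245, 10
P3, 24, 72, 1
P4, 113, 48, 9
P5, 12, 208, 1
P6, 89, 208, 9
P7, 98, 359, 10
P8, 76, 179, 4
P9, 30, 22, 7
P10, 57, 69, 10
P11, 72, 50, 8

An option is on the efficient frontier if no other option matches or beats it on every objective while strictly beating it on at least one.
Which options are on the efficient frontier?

P3, P4, P8, P9, P11

P1: dominated by P3 (daily riders 24≥13, capital cost 72≤144, build time 1≤5).
P2: dominated by P4 (daily riders 113≥95, capital cost 48≤245, build time 9≤10).
P3: not dominated.
P4: not dominated (best daily riders).
P5: dominated by P3 (daily riders 24≥12, capital cost 72≤208, build time 1≤1).
P6: dominated by P4 (daily riders 113≥89, capital cost 48≤208, build time 9≤9).
P7: dominated by P4 (daily riders 113≥98, capital cost 48≤359, build time 9≤10).
P8: not dominated.
P9: not dominated (best capital cost).
P10: dominated by P4 (daily riders 113≥57, capital cost 48≤69, build time 9≤10).
P11: not dominated.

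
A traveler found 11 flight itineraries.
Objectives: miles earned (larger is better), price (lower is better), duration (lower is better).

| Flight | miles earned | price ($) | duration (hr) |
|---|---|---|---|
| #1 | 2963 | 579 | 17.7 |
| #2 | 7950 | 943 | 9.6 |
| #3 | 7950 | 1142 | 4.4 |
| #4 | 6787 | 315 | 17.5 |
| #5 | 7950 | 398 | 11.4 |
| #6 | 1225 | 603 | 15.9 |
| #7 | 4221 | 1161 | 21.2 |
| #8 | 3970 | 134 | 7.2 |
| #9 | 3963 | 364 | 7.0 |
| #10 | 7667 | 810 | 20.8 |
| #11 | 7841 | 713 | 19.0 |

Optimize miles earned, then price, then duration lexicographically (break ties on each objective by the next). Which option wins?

#5

First maximize miles earned: best is 7950, kept {#2, #3, #5}.
Then minimize price: best is 398, kept {#5}.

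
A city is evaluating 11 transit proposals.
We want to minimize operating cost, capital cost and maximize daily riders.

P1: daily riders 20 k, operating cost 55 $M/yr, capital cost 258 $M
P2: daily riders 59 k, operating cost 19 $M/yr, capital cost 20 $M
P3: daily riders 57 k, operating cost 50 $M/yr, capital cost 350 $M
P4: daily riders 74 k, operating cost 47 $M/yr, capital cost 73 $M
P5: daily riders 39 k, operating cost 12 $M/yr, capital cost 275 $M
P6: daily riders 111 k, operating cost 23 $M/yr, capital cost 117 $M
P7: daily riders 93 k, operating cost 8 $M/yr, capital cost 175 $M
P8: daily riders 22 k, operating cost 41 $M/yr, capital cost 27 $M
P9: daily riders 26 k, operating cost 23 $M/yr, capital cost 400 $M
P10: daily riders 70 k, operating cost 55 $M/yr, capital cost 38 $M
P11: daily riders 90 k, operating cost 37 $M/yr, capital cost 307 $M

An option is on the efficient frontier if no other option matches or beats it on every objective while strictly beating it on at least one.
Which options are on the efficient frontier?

P1: dominated by P2 (daily riders 59≥20, operating cost 19≤55, capital cost 20≤258).
P2: not dominated (best capital cost).
P3: dominated by P2 (daily riders 59≥57, operating cost 19≤50, capital cost 20≤350).
P4: not dominated.
P5: dominated by P7 (daily riders 93≥39, operating cost 8≤12, capital cost 175≤275).
P6: not dominated (best daily riders).
P7: not dominated (best operating cost).
P8: dominated by P2 (daily riders 59≥22, operating cost 19≤41, capital cost 20≤27).
P9: dominated by P2 (daily riders 59≥26, operating cost 19≤23, capital cost 20≤400).
P10: not dominated.
P11: dominated by P6 (daily riders 111≥90, operating cost 23≤37, capital cost 117≤307).

P2, P4, P6, P7, P10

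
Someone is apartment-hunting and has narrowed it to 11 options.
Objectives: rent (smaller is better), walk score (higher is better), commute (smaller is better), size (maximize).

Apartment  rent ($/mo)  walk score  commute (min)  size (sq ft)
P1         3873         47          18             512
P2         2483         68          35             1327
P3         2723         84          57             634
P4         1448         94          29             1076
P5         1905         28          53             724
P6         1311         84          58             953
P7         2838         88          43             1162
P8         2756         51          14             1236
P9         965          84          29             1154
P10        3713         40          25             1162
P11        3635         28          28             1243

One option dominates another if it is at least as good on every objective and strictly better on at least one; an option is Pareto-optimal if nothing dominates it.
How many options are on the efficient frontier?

6

P1: dominated by P8 (rent 2756≤3873, walk score 51≥47, commute 14≤18, size 1236≥512).
P2: not dominated (best size).
P3: dominated by P4 (rent 1448≤2723, walk score 94≥84, commute 29≤57, size 1076≥634).
P4: not dominated (best walk score).
P5: dominated by P4 (rent 1448≤1905, walk score 94≥28, commute 29≤53, size 1076≥724).
P6: dominated by P9 (rent 965≤1311, walk score 84≥84, commute 29≤58, size 1154≥953).
P7: not dominated.
P8: not dominated (best commute).
P9: not dominated (best rent).
P10: dominated by P8 (rent 2756≤3713, walk score 51≥40, commute 14≤25, size 1236≥1162).
P11: not dominated.
Pareto-optimal: P2, P4, P7, P8, P9, P11 → 6.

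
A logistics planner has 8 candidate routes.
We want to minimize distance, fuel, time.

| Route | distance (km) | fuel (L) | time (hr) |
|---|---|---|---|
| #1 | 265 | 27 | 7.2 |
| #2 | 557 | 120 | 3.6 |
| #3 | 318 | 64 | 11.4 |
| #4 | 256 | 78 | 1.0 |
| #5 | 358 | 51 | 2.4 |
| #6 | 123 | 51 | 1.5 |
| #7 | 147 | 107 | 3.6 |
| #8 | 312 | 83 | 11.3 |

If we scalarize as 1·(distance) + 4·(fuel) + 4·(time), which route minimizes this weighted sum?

#6

#1: 1·265 + 4·27 + 4·7.2 = 401.8
#2: 1·557 + 4·120 + 4·3.6 = 1051.4
#3: 1·318 + 4·64 + 4·11.4 = 619.6
#4: 1·256 + 4·78 + 4·1.0 = 572.0
#5: 1·358 + 4·51 + 4·2.4 = 571.6
#6: 1·123 + 4·51 + 4·1.5 = 333.0
#7: 1·147 + 4·107 + 4·3.6 = 589.4
#8: 1·312 + 4·83 + 4·11.3 = 689.2
Lowest: #6 at 333.0.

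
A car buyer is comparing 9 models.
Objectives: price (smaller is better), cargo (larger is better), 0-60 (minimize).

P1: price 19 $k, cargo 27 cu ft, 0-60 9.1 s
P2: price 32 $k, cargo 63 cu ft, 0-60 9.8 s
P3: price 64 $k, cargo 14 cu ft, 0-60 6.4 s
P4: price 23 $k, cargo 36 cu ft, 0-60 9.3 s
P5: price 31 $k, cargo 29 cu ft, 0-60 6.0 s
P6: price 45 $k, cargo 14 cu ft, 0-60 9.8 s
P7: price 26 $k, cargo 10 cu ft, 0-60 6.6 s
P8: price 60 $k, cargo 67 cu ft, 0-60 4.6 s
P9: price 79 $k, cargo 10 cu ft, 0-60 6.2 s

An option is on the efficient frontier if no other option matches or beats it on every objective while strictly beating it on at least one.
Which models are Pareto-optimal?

P1, P2, P4, P5, P7, P8

P1: not dominated (best price).
P2: not dominated.
P3: dominated by P5 (price 31≤64, cargo 29≥14, 0-60 6.0≤6.4).
P4: not dominated.
P5: not dominated.
P6: dominated by P1 (price 19≤45, cargo 27≥14, 0-60 9.1≤9.8).
P7: not dominated.
P8: not dominated (best cargo).
P9: dominated by P5 (price 31≤79, cargo 29≥10, 0-60 6.0≤6.2).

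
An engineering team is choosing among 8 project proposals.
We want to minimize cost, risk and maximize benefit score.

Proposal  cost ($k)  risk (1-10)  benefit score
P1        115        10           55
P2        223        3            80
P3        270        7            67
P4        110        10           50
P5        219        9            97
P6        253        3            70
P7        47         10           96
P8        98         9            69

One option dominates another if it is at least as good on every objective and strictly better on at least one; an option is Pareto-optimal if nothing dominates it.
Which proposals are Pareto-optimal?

P2, P5, P7, P8

P1: dominated by P7 (cost 47≤115, risk 10≤10, benefit score 96≥55).
P2: not dominated.
P3: dominated by P2 (cost 223≤270, risk 3≤7, benefit score 80≥67).
P4: dominated by P7 (cost 47≤110, risk 10≤10, benefit score 96≥50).
P5: not dominated (best benefit score).
P6: dominated by P2 (cost 223≤253, risk 3≤3, benefit score 80≥70).
P7: not dominated (best cost).
P8: not dominated.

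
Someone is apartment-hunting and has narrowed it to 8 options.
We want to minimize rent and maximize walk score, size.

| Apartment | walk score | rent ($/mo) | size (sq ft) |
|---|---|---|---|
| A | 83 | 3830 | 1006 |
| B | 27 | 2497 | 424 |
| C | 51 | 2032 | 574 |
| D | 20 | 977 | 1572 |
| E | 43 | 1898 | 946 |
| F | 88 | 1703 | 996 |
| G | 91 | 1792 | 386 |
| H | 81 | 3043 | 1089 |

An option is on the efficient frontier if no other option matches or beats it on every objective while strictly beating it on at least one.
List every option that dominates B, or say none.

C: walk score 51≥27, rent 2032≤2497, size 574≥424 — dominates B.
E: walk score 43≥27, rent 1898≤2497, size 946≥424 — dominates B.
F: walk score 88≥27, rent 1703≤2497, size 996≥424 — dominates B.
Others (A, D, G, H) are each worse than B on at least one objective.

C, E, F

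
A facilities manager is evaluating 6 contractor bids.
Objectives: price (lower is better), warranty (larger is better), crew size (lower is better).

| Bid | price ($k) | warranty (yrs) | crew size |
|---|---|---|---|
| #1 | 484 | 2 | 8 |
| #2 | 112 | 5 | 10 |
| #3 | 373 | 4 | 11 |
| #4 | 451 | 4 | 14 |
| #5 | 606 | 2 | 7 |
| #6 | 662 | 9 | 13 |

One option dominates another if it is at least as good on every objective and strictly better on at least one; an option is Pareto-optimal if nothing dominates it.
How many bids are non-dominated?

#1: not dominated.
#2: not dominated (best price).
#3: dominated by #2 (price 112≤373, warranty 5≥4, crew size 10≤11).
#4: dominated by #2 (price 112≤451, warranty 5≥4, crew size 10≤14).
#5: not dominated (best crew size).
#6: not dominated (best warranty).
Pareto-optimal: #1, #2, #5, #6 → 4.

4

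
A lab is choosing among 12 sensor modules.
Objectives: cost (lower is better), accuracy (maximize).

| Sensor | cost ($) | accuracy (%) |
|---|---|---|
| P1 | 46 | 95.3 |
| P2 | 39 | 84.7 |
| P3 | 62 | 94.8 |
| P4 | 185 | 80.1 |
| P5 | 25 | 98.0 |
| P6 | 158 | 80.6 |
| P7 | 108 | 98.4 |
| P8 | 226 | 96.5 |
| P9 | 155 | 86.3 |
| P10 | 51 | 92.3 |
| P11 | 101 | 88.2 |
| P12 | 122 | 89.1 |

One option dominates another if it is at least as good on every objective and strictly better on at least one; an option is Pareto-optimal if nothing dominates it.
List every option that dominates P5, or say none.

P1: worse on cost (46 vs 25).
P2: worse on cost (39 vs 25).
P3: worse on cost (62 vs 25).
P4: worse on cost (185 vs 25).
P6: worse on cost (158 vs 25).
P7: worse on cost (108 vs 25).
P8: worse on cost (226 vs 25).
P9: worse on cost (155 vs 25).
P10: worse on cost (51 vs 25).
P11: worse on cost (101 vs 25).
P12: worse on cost (122 vs 25).
No option dominates P5.

none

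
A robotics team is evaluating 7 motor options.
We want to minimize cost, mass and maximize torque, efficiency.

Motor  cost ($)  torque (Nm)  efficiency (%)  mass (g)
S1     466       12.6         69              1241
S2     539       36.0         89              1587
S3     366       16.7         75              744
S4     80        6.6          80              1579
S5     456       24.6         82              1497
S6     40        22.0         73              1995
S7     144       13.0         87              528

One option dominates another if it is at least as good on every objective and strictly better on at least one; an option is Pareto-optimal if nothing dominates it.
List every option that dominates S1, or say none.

S3: cost 366≤466, torque 16.7≥12.6, efficiency 75≥69, mass 744≤1241 — dominates S1.
S7: cost 144≤466, torque 13.0≥12.6, efficiency 87≥69, mass 528≤1241 — dominates S1.
Others (S2, S4, S5, S6) are each worse than S1 on at least one objective.

S3, S7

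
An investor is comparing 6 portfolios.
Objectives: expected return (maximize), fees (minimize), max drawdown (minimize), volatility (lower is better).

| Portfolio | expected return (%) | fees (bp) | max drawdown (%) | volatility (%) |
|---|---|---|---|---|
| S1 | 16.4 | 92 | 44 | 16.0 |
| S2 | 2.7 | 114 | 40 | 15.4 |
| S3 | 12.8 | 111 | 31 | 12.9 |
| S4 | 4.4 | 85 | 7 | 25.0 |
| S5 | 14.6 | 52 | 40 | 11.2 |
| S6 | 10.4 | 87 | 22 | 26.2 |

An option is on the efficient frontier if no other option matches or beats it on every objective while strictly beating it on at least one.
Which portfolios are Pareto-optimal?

S1, S3, S4, S5, S6

S1: not dominated (best expected return).
S2: dominated by S3 (expected return 12.8≥2.7, fees 111≤114, max drawdown 31≤40, volatility 12.9≤15.4).
S3: not dominated.
S4: not dominated (best max drawdown).
S5: not dominated (best fees).
S6: not dominated.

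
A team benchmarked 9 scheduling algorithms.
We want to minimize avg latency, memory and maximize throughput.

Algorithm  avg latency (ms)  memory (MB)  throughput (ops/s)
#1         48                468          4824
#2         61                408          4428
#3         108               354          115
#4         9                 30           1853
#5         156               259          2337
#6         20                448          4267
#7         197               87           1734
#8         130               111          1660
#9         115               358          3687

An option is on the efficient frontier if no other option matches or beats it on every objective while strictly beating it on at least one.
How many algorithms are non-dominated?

6

#1: not dominated (best throughput).
#2: not dominated.
#3: dominated by #4 (avg latency 9≤108, memory 30≤354, throughput 1853≥115).
#4: not dominated (best avg latency).
#5: not dominated.
#6: not dominated.
#7: dominated by #4 (avg latency 9≤197, memory 30≤87, throughput 1853≥1734).
#8: dominated by #4 (avg latency 9≤130, memory 30≤111, throughput 1853≥1660).
#9: not dominated.
Pareto-optimal: #1, #2, #4, #5, #6, #9 → 6.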